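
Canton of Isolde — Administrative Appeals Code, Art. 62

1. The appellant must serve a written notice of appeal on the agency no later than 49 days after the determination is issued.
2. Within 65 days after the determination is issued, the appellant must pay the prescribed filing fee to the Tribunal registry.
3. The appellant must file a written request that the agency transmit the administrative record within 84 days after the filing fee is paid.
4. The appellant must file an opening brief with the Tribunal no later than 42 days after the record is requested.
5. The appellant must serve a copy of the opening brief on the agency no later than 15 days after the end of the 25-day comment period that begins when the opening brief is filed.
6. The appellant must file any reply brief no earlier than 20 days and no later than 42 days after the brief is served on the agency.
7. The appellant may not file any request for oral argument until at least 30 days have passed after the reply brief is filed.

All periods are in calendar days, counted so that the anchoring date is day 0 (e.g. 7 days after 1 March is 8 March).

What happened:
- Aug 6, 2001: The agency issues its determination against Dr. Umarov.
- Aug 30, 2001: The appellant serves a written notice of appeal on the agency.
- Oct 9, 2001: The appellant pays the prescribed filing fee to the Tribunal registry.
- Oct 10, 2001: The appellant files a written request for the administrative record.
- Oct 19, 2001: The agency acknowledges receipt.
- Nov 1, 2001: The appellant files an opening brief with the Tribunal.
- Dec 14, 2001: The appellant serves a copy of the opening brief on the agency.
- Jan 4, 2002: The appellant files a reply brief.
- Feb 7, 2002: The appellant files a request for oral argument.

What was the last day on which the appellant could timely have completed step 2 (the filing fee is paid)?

Oct 10, 2001

Step 2 runs from Aug 6, 2001, when the determination is issued. 65 days after Aug 6, 2001 is Oct 10, 2001.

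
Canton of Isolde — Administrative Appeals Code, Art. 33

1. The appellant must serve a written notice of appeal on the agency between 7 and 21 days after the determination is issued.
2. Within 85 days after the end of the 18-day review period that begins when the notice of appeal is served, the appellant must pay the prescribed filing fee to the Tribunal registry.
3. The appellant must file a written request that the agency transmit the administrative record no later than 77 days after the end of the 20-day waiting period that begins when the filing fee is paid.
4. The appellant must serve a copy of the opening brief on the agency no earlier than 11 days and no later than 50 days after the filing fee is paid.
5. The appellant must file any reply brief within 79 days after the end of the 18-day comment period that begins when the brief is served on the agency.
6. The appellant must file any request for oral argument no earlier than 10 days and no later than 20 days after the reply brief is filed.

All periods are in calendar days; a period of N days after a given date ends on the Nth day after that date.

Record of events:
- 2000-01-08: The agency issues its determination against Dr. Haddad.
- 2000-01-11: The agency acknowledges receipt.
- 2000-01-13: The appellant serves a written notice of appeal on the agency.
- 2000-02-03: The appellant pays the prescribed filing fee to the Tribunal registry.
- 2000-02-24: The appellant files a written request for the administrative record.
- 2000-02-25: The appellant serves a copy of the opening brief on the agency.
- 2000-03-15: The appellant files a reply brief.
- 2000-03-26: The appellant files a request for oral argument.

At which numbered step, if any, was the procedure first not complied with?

Step 1: the window is 7–21 days after 2000-01-08 (when the determination is issued), so 2000-01-15 through 2000-01-29; done 2000-01-13 — 2 days before the window opened.
The procedure was therefore not followed at step 1.

Step 1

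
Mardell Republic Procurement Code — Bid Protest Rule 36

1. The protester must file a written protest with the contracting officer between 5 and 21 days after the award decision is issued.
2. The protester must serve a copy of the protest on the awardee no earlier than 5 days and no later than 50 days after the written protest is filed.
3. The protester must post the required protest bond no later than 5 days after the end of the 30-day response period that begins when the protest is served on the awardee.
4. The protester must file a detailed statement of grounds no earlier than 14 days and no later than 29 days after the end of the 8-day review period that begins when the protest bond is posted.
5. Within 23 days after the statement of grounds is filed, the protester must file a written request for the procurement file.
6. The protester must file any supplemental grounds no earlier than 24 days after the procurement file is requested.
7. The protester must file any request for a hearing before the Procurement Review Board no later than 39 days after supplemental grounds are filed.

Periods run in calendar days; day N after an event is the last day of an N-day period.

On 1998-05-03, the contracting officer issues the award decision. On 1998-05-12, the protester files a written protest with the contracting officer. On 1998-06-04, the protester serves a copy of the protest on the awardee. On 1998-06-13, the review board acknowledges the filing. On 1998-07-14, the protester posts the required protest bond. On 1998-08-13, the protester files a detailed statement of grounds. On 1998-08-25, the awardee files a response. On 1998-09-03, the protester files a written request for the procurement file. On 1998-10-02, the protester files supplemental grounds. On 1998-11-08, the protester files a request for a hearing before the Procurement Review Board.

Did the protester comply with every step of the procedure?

(1) the permitted window runs from 1998-05-03 + 5 = 1998-05-08 to 1998-05-03 + 21 = 1998-05-24; 1998-05-12 falls inside that range.
(2) the permitted window runs from 1998-05-12 + 5 = 1998-05-17 to 1998-05-12 + 50 = 1998-07-01; done 1998-06-04, which is between those dates.
(3) due by 1998-07-04 + 5 days = 1998-07-09; 1998-07-14 misses that deadline by 5 days.
The procedure was therefore not followed at step 3.

No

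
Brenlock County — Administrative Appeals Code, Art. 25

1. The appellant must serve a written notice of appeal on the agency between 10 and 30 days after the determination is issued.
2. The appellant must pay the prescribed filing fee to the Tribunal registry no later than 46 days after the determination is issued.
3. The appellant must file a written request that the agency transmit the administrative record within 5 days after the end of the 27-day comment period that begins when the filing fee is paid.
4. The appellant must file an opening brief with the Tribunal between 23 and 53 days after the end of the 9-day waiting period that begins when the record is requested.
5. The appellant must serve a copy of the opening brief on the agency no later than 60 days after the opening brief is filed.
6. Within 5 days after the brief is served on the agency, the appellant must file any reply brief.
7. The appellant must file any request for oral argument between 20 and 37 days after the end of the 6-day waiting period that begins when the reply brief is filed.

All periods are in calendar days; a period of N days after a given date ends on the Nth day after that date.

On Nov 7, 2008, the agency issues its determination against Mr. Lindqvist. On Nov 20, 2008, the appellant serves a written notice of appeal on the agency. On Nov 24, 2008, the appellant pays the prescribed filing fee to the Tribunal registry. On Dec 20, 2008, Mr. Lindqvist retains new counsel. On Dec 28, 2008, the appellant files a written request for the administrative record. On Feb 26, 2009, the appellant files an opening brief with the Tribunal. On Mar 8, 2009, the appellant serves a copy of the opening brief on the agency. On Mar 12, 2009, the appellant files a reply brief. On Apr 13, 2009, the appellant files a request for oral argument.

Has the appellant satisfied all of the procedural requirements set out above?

Step 1 — 10 and 30 days from Nov 7, 2008 (when the determination is issued) are Nov 17, 2008 and Dec 7, 2008 respectively; done Nov 20, 2008 — within the window.
Step 2 — counting 46 days from Nov 7, 2008 (when the determination is issued) gives a deadline of Dec 23, 2008; done Nov 24, 2008 — timely.
Step 3 — counting 5 days from Dec 21, 2008 (end of the 27-day comment period, which began when the filing fee is paid on Nov 24, 2008) gives a deadline of Dec 26, 2008; not done until Dec 28, 2008, 2 days after the deadline.

No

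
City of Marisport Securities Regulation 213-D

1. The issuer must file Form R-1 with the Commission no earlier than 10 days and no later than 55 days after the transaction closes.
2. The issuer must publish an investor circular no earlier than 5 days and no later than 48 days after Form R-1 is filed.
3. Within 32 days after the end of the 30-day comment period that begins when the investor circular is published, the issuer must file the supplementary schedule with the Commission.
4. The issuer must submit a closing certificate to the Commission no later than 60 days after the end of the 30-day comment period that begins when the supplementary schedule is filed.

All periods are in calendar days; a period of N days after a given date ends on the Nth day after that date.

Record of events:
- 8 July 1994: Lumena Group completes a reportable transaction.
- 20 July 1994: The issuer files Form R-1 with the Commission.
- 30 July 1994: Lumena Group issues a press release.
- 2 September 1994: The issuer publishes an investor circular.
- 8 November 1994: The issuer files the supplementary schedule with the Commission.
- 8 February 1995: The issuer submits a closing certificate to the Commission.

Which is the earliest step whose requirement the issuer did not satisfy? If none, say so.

Step 1: the window is 10–55 days after 8 July 1994 (when the transaction closes), so 18 July 1994 through 1 September 1994; done 20 July 1994, which is between those dates.
Step 2: the window is 5–48 days after 20 July 1994 (when Form R-1 is filed), so 25 July 1994 through 6 September 1994; done 2 September 1994, which is between those dates.
Step 3: 32 days after 2 October 1994 (end of the 30-day comment period, which began when the investor circular is published on 2 September 1994) is 3 November 1994; not done until 8 November 1994, 5 days after the deadline.

Step 3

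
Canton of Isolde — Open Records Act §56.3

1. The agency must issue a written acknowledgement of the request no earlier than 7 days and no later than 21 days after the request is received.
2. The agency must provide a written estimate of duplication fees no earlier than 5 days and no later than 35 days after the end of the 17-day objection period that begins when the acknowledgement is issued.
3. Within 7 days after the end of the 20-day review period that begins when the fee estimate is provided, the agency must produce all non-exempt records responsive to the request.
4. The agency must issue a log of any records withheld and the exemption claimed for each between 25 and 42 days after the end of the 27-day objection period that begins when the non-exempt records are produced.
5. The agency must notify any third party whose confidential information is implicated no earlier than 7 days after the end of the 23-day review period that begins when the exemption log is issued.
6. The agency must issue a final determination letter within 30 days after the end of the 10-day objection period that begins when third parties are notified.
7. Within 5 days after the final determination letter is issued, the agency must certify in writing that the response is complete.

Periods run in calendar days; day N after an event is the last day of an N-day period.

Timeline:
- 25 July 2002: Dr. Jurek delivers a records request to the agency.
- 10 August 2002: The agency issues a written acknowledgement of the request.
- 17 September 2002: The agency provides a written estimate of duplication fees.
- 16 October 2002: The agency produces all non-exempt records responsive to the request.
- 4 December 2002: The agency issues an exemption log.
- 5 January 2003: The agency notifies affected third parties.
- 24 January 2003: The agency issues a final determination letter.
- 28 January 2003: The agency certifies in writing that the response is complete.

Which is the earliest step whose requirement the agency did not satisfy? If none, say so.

Step 3

Step 1: the window is 7–21 days after 25 July 2002 (when the request is received), so 1 August 2002 through 15 August 2002; done 10 August 2002, which is between those dates.
Step 2: the window is 5–35 days after 27 August 2002 (end of the 17-day objection period, which began when the acknowledgement is issued on 10 August 2002), so 1 September 2002 through 1 October 2002; 17 September 2002 falls inside that range.
Step 3: 7 days after 7 October 2002 (end of the 20-day review period, which began when the fee estimate is provided on 17 September 2002) is 14 October 2002; 16 October 2002 misses that deadline by 2 days.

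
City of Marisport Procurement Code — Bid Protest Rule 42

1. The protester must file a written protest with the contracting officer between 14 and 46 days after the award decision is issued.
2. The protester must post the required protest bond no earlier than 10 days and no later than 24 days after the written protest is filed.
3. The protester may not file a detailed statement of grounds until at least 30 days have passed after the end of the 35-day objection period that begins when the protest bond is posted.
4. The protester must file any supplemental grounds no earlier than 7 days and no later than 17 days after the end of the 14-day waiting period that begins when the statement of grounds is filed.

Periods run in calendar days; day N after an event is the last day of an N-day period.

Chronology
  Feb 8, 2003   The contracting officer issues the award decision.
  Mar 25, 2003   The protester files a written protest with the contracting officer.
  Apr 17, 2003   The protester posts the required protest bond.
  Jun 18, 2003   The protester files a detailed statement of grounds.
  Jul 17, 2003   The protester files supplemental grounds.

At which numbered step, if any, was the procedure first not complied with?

(1) the permitted window runs from Feb 8, 2003 + 14 = Feb 22, 2003 to Feb 8, 2003 + 46 = Mar 26, 2003; Mar 25, 2003 falls inside that range.
(2) the permitted window runs from Mar 25, 2003 + 10 = Apr 4, 2003 to Mar 25, 2003 + 24 = Apr 18, 2003; done Apr 17, 2003 — within the window.
(3) permitted from May 22, 2003 + 30 days = Jun 21, 2003 onward; acted on Jun 18, 2003, 3 days prematurely.
Later steps need not be reached.

Step 3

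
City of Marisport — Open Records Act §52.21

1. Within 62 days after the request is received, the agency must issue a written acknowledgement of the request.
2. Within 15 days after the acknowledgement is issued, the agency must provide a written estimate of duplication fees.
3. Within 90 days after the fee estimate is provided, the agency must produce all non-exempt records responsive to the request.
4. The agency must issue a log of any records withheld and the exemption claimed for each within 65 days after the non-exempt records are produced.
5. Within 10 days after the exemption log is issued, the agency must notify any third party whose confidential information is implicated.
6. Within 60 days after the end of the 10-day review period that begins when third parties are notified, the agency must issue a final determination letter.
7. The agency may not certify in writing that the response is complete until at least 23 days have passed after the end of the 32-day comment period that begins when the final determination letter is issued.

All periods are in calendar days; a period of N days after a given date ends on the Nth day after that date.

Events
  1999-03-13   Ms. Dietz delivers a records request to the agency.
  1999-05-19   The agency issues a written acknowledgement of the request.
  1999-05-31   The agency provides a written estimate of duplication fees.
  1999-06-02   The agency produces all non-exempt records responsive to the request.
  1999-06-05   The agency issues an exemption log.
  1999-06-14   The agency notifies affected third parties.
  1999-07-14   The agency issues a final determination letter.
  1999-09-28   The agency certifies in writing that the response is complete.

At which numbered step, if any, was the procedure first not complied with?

Step 1: 62 days after 1999-03-13 (when the request is received) is 1999-05-14; not done until 1999-05-19, 5 days after the deadline.

Step 1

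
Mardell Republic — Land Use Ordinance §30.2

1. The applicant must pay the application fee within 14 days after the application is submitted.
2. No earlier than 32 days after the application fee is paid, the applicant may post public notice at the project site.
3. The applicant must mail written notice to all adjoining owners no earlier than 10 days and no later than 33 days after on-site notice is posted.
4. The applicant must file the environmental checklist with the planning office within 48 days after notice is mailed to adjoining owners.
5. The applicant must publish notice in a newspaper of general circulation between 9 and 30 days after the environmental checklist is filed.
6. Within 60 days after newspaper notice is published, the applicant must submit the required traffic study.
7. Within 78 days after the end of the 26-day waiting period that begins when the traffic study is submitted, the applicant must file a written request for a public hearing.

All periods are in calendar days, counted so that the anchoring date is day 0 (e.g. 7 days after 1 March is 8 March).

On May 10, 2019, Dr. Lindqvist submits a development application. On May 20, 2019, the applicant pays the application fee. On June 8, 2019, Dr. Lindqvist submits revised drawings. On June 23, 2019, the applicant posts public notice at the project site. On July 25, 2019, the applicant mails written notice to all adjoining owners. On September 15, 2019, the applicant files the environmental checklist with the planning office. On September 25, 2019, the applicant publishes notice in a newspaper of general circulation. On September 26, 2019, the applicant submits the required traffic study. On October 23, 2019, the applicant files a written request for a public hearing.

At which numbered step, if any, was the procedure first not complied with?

Step 1: 14 days after May 10, 2019 (when the application is submitted) is May 24, 2019; done May 20, 2019 — timely.
Step 2: the earliest permitted date is 32 days after May 20, 2019 (when the application fee is paid), i.e. June 21, 2019; June 23, 2019 is on or after that date.
Step 3: the window is 10–33 days after June 23, 2019 (when on-site notice is posted), so July 3, 2019 through July 26, 2019; done July 25, 2019, which is between those dates.
Step 4: 48 days after July 25, 2019 (when notice is mailed to adjoining owners) is September 11, 2019; September 15, 2019 misses that deadline by 4 days.
The procedure was therefore not followed at step 4.

Step 4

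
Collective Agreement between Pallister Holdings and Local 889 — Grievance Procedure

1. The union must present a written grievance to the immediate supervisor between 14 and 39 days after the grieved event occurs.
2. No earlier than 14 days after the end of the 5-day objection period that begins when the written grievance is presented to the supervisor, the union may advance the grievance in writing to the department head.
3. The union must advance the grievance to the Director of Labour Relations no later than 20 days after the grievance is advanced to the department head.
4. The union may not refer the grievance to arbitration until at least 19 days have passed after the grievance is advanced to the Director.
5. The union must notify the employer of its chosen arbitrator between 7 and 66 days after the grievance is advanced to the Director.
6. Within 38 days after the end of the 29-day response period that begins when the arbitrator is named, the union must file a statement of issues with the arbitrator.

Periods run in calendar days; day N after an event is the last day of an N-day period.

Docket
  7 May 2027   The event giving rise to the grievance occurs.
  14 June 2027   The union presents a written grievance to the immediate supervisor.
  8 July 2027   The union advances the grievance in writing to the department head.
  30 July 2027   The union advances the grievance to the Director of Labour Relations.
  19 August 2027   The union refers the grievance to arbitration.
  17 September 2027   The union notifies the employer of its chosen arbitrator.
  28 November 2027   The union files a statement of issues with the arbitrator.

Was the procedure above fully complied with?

No

Step 1: the window is 14–39 days after 7 May 2027 (when the grieved event occurs), so 21 May 2027 through 15 June 2027; done 14 June 2027, which is between those dates.
Step 2: the earliest permitted date is 14 days after 19 June 2027 (end of the 5-day objection period, which began when the written grievance is presented to the supervisor on 14 June 2027), i.e. 3 July 2027; 8 July 2027 is on or after that date.
Step 3: 20 days after 8 July 2027 (when the grievance is advanced to the department head) is 28 July 2027; 30 July 2027 misses that deadline by 2 days.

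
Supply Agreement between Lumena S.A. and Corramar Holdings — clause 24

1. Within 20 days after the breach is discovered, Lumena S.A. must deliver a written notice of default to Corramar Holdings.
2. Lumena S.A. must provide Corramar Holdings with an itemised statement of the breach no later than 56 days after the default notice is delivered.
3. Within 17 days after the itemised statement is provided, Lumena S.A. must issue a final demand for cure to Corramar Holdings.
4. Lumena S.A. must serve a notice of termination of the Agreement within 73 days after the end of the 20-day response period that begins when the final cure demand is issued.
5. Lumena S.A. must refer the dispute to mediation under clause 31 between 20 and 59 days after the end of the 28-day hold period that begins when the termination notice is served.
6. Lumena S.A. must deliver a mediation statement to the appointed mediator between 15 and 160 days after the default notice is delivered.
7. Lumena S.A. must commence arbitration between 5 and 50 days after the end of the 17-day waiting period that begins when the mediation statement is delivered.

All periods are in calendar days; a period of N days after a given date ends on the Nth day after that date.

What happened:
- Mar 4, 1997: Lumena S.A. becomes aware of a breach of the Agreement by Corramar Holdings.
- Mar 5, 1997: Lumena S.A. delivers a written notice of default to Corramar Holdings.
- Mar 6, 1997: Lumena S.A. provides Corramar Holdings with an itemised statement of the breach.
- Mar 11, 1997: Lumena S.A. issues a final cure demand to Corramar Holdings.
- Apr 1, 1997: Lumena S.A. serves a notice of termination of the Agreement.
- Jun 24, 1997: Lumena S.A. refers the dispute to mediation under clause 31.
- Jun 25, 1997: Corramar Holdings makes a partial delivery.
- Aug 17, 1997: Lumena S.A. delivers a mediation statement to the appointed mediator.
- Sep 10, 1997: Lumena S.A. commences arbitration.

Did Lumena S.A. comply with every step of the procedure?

No

Step 1 — counting 20 days from Mar 4, 1997 (when the breach is discovered) gives a deadline of Mar 24, 1997; completed Mar 5, 1997, before the deadline.
Step 2 — counting 56 days from Mar 5, 1997 (when the default notice is delivered) gives a deadline of Apr 30, 1997; completed Mar 6, 1997, before the deadline.
Step 3 — counting 17 days from Mar 6, 1997 (when the itemised statement is provided) gives a deadline of Mar 23, 1997; Mar 11, 1997 is within that limit.
Step 4 — counting 73 days from Mar 31, 1997 (end of the 20-day response period, which began when the final cure demand is issued on Mar 11, 1997) gives a deadline of Jun 12, 1997; done Apr 1, 1997 — timely.
Step 5 — 20 and 59 days from Apr 29, 1997 (end of the 28-day hold period, which began when the termination notice is served on Apr 1, 1997) are May 19, 1997 and Jun 27, 1997 respectively; done Jun 24, 1997 — within the window.
Step 6 — 15 and 160 days from Mar 5, 1997 (when the default notice is delivered) are Mar 20, 1997 and Aug 12, 1997 respectively; Aug 17, 1997 is 5 days past the end of the window.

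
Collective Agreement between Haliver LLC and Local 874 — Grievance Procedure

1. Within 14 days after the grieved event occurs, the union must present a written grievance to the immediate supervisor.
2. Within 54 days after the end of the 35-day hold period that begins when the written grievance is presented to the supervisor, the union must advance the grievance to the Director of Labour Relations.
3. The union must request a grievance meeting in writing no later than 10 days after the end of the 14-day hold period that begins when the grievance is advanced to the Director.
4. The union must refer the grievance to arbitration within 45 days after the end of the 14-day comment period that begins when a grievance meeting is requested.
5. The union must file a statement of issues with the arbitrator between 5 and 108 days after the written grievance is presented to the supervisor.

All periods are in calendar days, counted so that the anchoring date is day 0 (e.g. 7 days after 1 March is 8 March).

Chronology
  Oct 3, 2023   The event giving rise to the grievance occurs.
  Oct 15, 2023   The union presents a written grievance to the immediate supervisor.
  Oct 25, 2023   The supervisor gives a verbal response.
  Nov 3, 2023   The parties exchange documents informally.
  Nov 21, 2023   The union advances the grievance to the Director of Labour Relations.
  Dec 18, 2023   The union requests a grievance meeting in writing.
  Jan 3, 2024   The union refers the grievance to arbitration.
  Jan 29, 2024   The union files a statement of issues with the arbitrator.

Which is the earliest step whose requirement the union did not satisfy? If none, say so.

Step 3

Step 1 — counting 14 days from Oct 3, 2023 (when the grieved event occurs) gives a deadline of Oct 17, 2023; completed Oct 15, 2023, before the deadline.
Step 2 — counting 54 days from Nov 19, 2023 (end of the 35-day hold period, which began when the written grievance is presented to the supervisor on Oct 15, 2023) gives a deadline of Jan 12, 2024; Nov 21, 2023 is within that limit.
Step 3 — counting 10 days from Dec 5, 2023 (end of the 14-day hold period, which began when the grievance is advanced to the Director on Nov 21, 2023) gives a deadline of Dec 15, 2023; Dec 18, 2023 misses that deadline by 3 days.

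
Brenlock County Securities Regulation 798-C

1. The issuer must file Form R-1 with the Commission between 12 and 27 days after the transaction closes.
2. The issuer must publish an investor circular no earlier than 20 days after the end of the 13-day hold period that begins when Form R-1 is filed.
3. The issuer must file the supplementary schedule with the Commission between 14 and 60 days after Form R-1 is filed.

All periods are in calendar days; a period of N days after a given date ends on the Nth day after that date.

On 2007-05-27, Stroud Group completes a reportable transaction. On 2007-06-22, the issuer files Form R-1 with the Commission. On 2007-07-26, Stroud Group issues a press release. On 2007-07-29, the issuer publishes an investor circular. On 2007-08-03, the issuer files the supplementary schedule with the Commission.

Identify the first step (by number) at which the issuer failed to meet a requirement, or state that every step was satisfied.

(1) the permitted window runs from 2007-05-27 + 12 = 2007-06-08 to 2007-05-27 + 27 = 2007-06-23; done 2007-06-22, which is between those dates.
(2) permitted from 2007-07-05 + 20 days = 2007-07-25 onward; 2007-07-29 is on or after that date.
(3) the permitted window runs from 2007-06-22 + 14 = 2007-07-06 to 2007-06-22 + 60 = 2007-08-21; 2007-08-03 falls inside that range.

None — every step was satisfied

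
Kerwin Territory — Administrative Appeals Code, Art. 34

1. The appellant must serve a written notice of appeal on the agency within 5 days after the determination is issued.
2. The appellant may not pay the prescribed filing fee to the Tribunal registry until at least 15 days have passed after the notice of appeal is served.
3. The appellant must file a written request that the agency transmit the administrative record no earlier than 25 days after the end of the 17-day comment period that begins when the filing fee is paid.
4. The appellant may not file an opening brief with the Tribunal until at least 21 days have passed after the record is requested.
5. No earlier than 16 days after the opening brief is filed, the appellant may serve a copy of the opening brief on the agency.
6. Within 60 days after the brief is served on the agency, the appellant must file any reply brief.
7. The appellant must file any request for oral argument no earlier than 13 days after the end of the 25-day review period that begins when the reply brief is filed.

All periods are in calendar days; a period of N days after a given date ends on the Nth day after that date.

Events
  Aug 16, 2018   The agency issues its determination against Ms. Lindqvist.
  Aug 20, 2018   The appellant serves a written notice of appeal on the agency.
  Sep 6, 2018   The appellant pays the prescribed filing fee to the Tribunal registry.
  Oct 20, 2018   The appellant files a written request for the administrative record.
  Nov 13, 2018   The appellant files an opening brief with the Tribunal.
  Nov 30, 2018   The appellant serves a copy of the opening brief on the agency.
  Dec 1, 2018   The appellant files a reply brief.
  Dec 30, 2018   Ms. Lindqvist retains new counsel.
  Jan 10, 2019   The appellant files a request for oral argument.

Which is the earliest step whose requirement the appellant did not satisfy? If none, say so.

None — every step was satisfied

(1) due by Aug 16, 2018 + 5 days = Aug 21, 2018; done Aug 20, 2018 — timely.
(2) permitted from Aug 20, 2018 + 15 days = Sep 4, 2018 onward; done Sep 6, 2018 — permitted.
(3) permitted from Sep 23, 2018 + 25 days = Oct 18, 2018 onward; done Oct 20, 2018 — permitted.
(4) permitted from Oct 20, 2018 + 21 days = Nov 10, 2018 onward; done Nov 13, 2018 — permitted.
(5) permitted from Nov 13, 2018 + 16 days = Nov 29, 2018 onward; done Nov 30, 2018, after the minimum wait.
(6) due by Nov 30, 2018 + 60 days = Jan 29, 2019; Dec 1, 2018 is within that limit.
(7) permitted from Dec 26, 2018 + 13 days = Jan 8, 2019 onward; Jan 10, 2019 is on or after that date.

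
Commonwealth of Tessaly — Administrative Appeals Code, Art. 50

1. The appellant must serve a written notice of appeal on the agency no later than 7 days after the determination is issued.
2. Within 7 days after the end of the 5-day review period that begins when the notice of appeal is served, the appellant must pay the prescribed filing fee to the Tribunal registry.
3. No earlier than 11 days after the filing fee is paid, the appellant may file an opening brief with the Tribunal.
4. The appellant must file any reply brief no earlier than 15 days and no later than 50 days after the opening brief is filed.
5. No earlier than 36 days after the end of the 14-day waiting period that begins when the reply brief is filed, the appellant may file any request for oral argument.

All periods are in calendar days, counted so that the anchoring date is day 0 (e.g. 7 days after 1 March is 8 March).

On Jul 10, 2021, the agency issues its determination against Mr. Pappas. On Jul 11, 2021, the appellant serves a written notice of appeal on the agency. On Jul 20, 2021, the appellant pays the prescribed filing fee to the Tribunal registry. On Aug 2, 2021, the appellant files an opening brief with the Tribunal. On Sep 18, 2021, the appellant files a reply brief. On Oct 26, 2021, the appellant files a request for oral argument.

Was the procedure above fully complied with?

No

(1) due by Jul 10, 2021 + 7 days = Jul 17, 2021; completed Jul 11, 2021, before the deadline.
(2) due by Jul 16, 2021 + 7 days = Jul 23, 2021; Jul 20, 2021 is within that limit.
(3) permitted from Jul 20, 2021 + 11 days = Jul 31, 2021 onward; done Aug 2, 2021 — permitted.
(4) the permitted window runs from Aug 2, 2021 + 15 = Aug 17, 2021 to Aug 2, 2021 + 50 = Sep 21, 2021; Sep 18, 2021 falls inside that range.
(5) permitted from Oct 2, 2021 + 36 days = Nov 7, 2021 onward; acted on Oct 26, 2021, 12 days prematurely.
That is the first point of non-compliance.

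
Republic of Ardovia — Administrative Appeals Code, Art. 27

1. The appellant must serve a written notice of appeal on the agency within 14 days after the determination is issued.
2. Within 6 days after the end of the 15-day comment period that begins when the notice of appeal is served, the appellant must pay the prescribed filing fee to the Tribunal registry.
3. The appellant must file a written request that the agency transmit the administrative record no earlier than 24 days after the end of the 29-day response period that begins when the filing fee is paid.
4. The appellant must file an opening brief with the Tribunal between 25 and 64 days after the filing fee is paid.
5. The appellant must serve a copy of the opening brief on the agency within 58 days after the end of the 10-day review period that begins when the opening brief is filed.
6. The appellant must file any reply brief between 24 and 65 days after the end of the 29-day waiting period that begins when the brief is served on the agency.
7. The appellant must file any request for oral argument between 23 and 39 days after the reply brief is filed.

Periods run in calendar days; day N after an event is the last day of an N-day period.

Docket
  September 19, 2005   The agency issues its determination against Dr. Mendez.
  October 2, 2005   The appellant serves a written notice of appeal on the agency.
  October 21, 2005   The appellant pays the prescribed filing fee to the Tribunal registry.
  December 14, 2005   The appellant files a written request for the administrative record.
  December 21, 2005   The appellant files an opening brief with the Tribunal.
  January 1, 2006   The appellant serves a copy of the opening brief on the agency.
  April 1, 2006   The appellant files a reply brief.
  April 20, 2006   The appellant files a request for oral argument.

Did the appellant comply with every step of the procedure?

No

Step 1 — counting 14 days from September 19, 2005 (when the determination is issued) gives a deadline of October 3, 2005; done October 2, 2005 — timely.
Step 2 — counting 6 days from October 17, 2005 (end of the 15-day comment period, which began when the notice of appeal is served on October 2, 2005) gives a deadline of October 23, 2005; completed October 21, 2005, before the deadline.
Step 3 — must wait 24 days from November 19, 2005 (end of the 29-day response period, which began when the filing fee is paid on October 21, 2005), so not before December 13, 2005; December 14, 2005 is on or after that date.
Step 4 — 25 and 64 days from October 21, 2005 (when the filing fee is paid) are November 15, 2005 and December 24, 2005 respectively; December 21, 2005 falls inside that range.
Step 5 — counting 58 days from December 31, 2005 (end of the 10-day review period, which began when the opening brief is filed on December 21, 2005) gives a deadline of February 27, 2006; done January 1, 2006 — timely.
Step 6 — 24 and 65 days from January 30, 2006 (end of the 29-day waiting period, which began when the brief is served on the agency on January 1, 2006) are February 23, 2006 and April 5, 2006 respectively; done April 1, 2006 — within the window.
Step 7 — 23 and 39 days from April 1, 2006 (when the reply brief is filed) are April 24, 2006 and May 10, 2006 respectively; done April 20, 2006 — 4 days before the window opened.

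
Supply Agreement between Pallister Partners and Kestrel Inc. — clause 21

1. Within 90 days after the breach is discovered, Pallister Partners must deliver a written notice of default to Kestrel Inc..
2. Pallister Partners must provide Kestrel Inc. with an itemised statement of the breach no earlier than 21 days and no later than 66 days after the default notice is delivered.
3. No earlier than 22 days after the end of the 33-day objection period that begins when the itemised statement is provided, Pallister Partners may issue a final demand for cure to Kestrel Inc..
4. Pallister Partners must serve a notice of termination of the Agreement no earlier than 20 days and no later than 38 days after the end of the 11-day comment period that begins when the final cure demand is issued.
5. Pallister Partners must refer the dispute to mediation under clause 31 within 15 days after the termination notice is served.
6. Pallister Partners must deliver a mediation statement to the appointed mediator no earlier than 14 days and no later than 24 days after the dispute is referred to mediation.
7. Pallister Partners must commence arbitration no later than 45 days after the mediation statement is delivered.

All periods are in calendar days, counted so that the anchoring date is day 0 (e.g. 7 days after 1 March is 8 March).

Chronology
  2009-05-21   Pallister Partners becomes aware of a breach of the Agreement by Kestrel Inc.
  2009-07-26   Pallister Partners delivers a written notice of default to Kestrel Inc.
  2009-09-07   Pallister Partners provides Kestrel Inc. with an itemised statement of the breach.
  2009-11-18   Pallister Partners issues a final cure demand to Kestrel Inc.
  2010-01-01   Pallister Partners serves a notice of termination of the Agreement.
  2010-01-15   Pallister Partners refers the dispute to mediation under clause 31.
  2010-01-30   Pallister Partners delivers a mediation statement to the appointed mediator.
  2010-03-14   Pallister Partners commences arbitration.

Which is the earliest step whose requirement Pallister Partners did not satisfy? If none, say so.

(1) due by 2009-05-21 + 90 days = 2009-08-19; done 2009-07-26 — timely.
(2) the permitted window runs from 2009-07-26 + 21 = 2009-08-16 to 2009-07-26 + 66 = 2009-09-30; 2009-09-07 falls inside that range.
(3) permitted from 2009-10-10 + 22 days = 2009-11-01 onward; done 2009-11-18 — permitted.
(4) the permitted window runs from 2009-11-29 + 20 = 2009-12-19 to 2009-11-29 + 38 = 2010-01-06; done 2010-01-01, which is between those dates.
(5) due by 2010-01-01 + 15 days = 2010-01-16; done 2010-01-15 — timely.
(6) the permitted window runs from 2010-01-15 + 14 = 2010-01-29 to 2010-01-15 + 24 = 2010-02-08; done 2010-01-30 — within the window.
(7) due by 2010-01-30 + 45 days = 2010-03-16; 2010-03-14 is within that limit.

None — every step was satisfied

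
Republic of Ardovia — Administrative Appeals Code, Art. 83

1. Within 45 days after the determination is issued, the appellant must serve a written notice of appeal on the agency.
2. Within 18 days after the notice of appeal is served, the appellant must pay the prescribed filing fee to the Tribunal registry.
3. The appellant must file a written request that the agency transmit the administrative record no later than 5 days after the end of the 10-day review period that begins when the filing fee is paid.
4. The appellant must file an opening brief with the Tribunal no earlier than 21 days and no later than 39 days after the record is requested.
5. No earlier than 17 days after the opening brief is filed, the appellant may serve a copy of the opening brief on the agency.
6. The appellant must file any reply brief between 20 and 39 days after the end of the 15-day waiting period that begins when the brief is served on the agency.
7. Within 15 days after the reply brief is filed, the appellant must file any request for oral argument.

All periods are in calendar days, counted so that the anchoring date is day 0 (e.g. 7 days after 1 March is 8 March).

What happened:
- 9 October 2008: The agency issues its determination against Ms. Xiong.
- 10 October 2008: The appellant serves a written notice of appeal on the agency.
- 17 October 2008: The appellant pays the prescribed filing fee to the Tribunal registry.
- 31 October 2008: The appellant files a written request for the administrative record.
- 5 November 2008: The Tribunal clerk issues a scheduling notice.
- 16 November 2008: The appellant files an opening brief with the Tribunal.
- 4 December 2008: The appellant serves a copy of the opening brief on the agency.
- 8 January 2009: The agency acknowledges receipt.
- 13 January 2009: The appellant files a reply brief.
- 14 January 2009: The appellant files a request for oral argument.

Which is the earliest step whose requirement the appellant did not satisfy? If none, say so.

Step 4

Step 1: 45 days after 9 October 2008 (when the determination is issued) is 23 November 2008; 10 October 2008 is within that limit.
Step 2: 18 days after 10 October 2008 (when the notice of appeal is served) is 28 October 2008; 17 October 2008 is within that limit.
Step 3: 5 days after 27 October 2008 (end of the 10-day review period, which began when the filing fee is paid on 17 October 2008) is 1 November 2008; done 31 October 2008 — timely.
Step 4: the window is 21–39 days after 31 October 2008 (when the record is requested), so 21 November 2008 through 9 December 2008; done 16 November 2008 — 5 days before the window opened.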